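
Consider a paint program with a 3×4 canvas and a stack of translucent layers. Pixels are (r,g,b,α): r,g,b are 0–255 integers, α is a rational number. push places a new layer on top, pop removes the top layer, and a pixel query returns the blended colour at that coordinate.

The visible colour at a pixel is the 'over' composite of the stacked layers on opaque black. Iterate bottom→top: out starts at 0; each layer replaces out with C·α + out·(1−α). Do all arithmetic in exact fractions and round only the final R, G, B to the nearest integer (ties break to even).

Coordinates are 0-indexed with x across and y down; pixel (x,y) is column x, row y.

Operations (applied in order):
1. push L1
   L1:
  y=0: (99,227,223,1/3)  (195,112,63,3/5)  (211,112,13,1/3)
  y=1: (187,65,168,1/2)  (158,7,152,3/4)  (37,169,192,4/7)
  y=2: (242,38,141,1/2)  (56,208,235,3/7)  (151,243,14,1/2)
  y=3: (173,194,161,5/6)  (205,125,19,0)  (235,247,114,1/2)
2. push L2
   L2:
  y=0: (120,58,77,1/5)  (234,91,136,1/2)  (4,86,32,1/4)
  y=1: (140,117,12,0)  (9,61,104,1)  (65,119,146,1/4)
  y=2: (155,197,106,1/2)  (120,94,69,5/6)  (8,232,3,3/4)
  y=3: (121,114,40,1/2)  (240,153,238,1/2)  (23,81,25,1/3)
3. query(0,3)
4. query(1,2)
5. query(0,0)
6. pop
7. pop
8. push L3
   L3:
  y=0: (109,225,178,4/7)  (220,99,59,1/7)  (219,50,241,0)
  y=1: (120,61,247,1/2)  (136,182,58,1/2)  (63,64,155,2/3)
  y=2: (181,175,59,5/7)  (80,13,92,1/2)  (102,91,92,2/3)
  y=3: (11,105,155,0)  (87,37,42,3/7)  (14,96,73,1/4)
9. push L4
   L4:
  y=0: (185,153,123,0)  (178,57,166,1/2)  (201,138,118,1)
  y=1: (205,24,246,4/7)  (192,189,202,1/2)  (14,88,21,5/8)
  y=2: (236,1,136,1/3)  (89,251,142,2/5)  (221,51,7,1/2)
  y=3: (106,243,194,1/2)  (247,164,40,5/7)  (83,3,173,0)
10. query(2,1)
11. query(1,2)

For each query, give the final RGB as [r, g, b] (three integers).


(0,3) stack=L1,L2; from [0,0,0]:
+L1 (α=5/6) → [865/6, 485/3, 805/6]
+L2 (α=1/2) → [1591/12, 827/6, 1045/12]
= [133, 138, 87]

(1,2) stack=L1,L2; from [0,0,0]:
after L1 α=3/7: [24, 624/7, 705/7]
after L2 α=5/6: [104, 1957/21, 520/7]
→ [104, 93, 74]

(0,0) stack=L1,L2; from [0,0,0]:
+L1 (α=1/3) → [33, 227/3, 223/3]
+L2 (α=1/5) → [252/5, 1082/15, 1123/15]
rounded: [50, 72, 75]

(2,1) stack=L3,L4; from [0,0,0]:
after L3 α=2/3: [42, 128/3, 310/3]
after L4 α=5/8: [49/2, 71, 415/8]
rounded: [24, 71, 52]

query (1,2) [L3,L4] — begin 0,0,0
+L3 (α=1/2) → [40, 13/2, 46]
+L4 (α=2/5) → [298/5, 1043/10, 422/5]
= [60, 104, 84]


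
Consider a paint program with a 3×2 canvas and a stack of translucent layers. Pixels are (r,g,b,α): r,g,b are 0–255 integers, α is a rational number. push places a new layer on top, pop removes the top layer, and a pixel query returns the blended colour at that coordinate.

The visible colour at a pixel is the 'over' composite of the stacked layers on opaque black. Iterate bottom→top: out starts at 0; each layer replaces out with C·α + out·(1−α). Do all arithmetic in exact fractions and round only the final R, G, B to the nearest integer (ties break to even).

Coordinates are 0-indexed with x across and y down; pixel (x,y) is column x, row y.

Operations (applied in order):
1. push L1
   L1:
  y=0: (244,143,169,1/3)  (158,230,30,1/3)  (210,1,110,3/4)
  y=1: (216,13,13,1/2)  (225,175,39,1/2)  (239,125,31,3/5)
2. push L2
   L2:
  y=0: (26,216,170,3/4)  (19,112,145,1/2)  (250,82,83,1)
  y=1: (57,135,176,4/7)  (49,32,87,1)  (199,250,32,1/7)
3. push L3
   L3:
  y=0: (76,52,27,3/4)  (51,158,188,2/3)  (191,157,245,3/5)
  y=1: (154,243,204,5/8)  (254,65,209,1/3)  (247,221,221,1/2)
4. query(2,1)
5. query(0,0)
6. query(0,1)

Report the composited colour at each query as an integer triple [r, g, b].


query (2,1) [L1,L2,L3] — begin 0,0,0
+L1 (α=3/5) → [717/5, 75, 93/5]
+L2 (α=1/7) → [5297/35, 100, 718/35]
+L3 (α=1/2) → [6971/35, 321/2, 8453/70]
→ [199, 160, 121]

query (0,0) [L1,L2,L3] — begin 0,0,0
+L1 (α=1/3) → [244/3, 143/3, 169/3]
+L2 (α=3/4) → [239/6, 2087/12, 1699/12]
+L3 (α=3/4) → [1607/24, 3959/48, 2671/48]
rounded: [67, 82, 56]

(0,1) stack=L1,L2,L3; from [0,0,0]:
after L1 α=1/2: [108, 13/2, 13/2]
after L2 α=4/7: [552/7, 1119/14, 1447/14]
after L3 α=5/8: [3523/28, 20367/112, 18621/112]
= [126, 182, 166]


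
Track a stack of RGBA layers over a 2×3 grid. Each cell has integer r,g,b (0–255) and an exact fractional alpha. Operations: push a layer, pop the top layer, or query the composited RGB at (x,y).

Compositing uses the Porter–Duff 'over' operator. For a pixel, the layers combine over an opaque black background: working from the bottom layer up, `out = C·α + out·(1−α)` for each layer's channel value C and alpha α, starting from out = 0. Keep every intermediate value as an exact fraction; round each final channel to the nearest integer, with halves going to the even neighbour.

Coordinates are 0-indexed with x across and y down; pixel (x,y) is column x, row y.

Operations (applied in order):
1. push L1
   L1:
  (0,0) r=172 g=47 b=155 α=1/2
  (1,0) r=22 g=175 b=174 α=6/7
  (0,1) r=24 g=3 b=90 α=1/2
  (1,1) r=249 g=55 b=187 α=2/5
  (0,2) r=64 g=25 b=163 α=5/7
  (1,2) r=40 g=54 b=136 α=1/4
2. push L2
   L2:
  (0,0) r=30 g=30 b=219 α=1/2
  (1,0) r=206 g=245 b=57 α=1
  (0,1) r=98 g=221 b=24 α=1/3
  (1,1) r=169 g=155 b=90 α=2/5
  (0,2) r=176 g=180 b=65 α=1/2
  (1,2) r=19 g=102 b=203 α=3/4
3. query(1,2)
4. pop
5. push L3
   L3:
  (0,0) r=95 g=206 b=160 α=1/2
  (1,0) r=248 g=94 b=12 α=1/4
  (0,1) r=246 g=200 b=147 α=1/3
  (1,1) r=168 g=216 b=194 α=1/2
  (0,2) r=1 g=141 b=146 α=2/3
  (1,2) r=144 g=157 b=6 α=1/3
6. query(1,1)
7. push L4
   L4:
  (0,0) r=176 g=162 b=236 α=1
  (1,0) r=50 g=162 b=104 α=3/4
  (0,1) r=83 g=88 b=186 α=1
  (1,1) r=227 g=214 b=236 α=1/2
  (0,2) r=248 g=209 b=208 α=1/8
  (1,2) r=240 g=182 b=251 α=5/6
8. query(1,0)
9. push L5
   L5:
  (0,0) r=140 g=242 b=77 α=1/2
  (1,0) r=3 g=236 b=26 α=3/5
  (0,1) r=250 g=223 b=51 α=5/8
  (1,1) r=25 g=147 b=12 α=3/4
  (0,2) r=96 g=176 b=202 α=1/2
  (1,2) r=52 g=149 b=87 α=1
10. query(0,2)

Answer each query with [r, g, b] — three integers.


query (1,2) [L1,L2] — begin 0,0,0
after L1 α=1/4: [10, 27/2, 34]
after L2 α=3/4: [67/4, 639/8, 643/4]
→ [17, 80, 161]

at x=1,y=1 over L1,L3:
+L1 (α=2/5) → [498/5, 22, 374/5]
+L3 (α=1/2) → [669/5, 119, 672/5]
= [134, 119, 134]

at x=1,y=0 over L1,L3,L4:
after L1 α=6/7: [132/7, 150, 1044/7]
after L3 α=1/4: [533/7, 136, 804/7]
after L4 α=3/4: [1583/28, 311/2, 747/7]
rounded: [57, 156, 107]

query (0,2) [L1,L3,L4,L5] — begin 0,0,0
after L1 α=5/7: [320/7, 125/7, 815/7]
after L3 α=2/3: [334/21, 2099/21, 953/7]
after L4 α=1/8: [539/12, 1363/12, 1161/8]
after L5 α=1/2: [1691/24, 3475/24, 2777/16]
= [70, 145, 174]


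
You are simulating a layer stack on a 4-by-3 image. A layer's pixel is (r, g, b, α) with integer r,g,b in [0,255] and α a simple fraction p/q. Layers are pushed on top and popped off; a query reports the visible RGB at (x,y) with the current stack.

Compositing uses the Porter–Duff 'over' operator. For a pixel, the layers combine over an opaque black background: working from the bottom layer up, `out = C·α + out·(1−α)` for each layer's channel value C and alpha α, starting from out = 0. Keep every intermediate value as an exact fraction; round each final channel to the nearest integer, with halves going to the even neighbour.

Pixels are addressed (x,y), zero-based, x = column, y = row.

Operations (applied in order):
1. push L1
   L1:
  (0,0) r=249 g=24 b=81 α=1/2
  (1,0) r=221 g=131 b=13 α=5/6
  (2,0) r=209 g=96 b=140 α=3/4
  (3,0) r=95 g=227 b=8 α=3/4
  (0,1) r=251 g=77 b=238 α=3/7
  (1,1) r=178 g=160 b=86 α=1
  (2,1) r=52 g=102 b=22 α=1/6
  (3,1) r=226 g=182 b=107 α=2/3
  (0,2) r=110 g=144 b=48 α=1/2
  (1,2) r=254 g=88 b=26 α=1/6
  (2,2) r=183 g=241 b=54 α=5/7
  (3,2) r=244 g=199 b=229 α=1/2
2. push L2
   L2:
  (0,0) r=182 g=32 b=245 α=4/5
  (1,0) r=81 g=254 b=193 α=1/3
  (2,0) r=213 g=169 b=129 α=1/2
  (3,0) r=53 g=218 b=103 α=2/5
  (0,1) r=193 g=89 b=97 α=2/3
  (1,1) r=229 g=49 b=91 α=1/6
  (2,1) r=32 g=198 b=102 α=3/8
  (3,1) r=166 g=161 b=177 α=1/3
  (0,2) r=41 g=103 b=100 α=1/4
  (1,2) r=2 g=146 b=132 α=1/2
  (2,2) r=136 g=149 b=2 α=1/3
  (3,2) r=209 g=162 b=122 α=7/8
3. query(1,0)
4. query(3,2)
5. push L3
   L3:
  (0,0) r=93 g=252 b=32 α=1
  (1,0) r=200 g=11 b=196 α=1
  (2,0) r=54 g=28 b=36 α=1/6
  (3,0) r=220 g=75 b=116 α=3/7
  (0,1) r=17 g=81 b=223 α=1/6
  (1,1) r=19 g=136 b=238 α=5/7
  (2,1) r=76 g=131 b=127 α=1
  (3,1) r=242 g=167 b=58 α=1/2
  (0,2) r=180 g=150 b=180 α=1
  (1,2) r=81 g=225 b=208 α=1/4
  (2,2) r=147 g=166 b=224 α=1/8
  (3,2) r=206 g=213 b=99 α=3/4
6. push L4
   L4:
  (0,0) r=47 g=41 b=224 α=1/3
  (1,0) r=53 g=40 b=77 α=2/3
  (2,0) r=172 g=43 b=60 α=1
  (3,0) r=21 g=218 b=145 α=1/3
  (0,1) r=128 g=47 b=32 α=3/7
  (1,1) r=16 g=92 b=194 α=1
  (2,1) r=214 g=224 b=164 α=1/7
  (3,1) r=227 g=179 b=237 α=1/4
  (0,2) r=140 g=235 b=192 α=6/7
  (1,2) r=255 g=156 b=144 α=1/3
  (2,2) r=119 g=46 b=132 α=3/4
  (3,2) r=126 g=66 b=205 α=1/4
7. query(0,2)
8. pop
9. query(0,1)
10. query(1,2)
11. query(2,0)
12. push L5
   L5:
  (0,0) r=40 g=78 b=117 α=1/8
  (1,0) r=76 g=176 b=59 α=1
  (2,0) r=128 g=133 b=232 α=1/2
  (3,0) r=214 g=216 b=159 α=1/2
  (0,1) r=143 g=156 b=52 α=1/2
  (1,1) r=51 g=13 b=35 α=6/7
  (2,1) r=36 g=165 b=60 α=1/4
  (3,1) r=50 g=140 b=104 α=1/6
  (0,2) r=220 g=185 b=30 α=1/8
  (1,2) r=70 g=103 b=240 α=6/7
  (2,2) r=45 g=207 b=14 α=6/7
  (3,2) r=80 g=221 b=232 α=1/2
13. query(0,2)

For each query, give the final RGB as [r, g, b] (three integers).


(1,0) stack=L1,L2; from [0,0,0]:
after L1 α=5/6: [1105/6, 655/6, 65/6]
after L2 α=1/3: [1348/9, 1417/9, 644/9]
→ [150, 157, 72]

at x=3,y=2 over L1,L2:
after L1 α=1/2: [122, 199/2, 229/2]
after L2 α=7/8: [1585/8, 2467/16, 1937/16]
→ [198, 154, 121]

(0,2) stack=L1,L2,L3,L4; from [0,0,0]:
+L1 (α=1/2) → [55, 72, 24]
+L2 (α=1/4) → [103/2, 319/4, 43]
+L3 (α=1) → [180, 150, 180]
+L4 (α=6/7) → [1020/7, 1560/7, 1332/7]
rounded: [146, 223, 190]

(0,1) stack=L1,L2,L3; from [0,0,0]:
after L1 α=3/7: [753/7, 33, 102]
after L2 α=2/3: [3455/21, 211/3, 296/3]
after L3 α=1/6: [8816/63, 649/9, 2149/18]
= [140, 72, 119]

at x=1,y=2 over L1,L2,L3:
L1 α=1/6: [127/3, 44/3, 13/3]
L2 α=1/2: [133/6, 241/3, 409/6]
L3 α=1/4: [295/8, 233/2, 825/8]
= [37, 116, 103]

at x=2,y=0 over L1,L2,L3:
after L1 α=3/4: [627/4, 72, 105]
after L2 α=1/2: [1479/8, 241/2, 117]
after L3 α=1/6: [2609/16, 1261/12, 207/2]
rounded: [163, 105, 104]

query (0,2) [L1,L2,L3,L5] — begin 0,0,0
after L1 α=1/2: [55, 72, 24]
after L2 α=1/4: [103/2, 319/4, 43]
after L3 α=1: [180, 150, 180]
after L5 α=1/8: [185, 1235/8, 645/4]
rounded: [185, 154, 161]


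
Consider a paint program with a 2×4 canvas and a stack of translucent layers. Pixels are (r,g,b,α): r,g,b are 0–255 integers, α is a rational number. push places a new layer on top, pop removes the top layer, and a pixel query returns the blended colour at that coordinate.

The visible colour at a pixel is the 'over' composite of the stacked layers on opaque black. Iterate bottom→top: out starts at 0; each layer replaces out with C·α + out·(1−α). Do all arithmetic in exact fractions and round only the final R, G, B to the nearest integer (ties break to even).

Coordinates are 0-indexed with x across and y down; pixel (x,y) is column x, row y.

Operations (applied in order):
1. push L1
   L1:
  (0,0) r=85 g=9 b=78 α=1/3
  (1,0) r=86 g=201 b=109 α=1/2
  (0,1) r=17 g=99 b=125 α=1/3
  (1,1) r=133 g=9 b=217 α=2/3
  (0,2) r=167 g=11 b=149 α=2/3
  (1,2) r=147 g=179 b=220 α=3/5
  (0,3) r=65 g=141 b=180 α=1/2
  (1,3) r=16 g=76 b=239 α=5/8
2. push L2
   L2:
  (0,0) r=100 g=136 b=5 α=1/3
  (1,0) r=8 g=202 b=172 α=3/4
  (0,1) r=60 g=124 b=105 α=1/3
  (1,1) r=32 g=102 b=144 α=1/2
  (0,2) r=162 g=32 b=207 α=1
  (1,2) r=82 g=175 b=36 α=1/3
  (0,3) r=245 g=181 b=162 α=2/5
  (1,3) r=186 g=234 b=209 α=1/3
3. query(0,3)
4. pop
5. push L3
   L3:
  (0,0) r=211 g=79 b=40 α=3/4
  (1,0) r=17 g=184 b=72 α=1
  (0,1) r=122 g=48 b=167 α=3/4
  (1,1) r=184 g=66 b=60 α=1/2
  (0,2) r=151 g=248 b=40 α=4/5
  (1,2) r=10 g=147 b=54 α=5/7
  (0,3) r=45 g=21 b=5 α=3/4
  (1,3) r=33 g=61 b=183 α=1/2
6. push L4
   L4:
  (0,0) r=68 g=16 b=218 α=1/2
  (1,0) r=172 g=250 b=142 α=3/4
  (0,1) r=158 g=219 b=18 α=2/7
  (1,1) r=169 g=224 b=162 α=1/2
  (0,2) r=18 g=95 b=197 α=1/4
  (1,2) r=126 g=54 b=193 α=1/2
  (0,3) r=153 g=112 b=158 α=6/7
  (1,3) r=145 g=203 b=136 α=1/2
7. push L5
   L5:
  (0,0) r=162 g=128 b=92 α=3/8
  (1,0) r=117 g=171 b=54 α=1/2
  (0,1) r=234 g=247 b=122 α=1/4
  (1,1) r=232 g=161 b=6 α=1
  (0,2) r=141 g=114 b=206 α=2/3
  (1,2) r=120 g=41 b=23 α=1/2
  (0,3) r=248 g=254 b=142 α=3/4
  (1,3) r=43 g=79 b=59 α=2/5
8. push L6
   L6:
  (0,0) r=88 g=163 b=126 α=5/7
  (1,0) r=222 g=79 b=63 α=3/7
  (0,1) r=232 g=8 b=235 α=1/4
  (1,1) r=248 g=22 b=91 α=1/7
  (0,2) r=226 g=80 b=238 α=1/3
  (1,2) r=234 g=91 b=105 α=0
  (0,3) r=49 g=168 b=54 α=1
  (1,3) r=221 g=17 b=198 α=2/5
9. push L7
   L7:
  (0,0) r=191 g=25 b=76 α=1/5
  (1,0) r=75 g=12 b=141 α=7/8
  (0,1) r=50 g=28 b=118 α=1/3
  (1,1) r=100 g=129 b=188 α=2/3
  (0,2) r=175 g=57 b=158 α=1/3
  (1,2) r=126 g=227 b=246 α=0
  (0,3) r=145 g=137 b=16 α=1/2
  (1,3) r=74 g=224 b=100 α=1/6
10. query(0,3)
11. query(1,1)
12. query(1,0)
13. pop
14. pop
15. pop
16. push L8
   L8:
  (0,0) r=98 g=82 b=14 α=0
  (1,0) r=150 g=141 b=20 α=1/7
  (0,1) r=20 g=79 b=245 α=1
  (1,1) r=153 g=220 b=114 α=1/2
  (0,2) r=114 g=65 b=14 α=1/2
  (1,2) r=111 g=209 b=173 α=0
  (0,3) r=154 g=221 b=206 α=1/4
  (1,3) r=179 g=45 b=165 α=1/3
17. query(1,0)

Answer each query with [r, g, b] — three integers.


at x=0,y=3 over L1,L2:
+L1 (α=1/2) → [65/2, 141/2, 90]
+L2 (α=2/5) → [235/2, 1147/10, 594/5]
rounded: [118, 115, 119]

at x=0,y=3 over L1,L3,L4,L5,L6,L7:
after L1 α=1/2: [65/2, 141/2, 90]
after L3 α=3/4: [335/8, 267/8, 105/4]
after L4 α=6/7: [1097/8, 5643/56, 3897/28]
after L5 α=3/4: [7049/32, 48315/224, 15825/112]
after L6 α=1: [49, 168, 54]
after L7 α=1/2: [97, 305/2, 35]
→ [97, 152, 35]

(1,1) stack=L1,L3,L4,L5,L6,L7; from [0,0,0]:
after L1 α=2/3: [266/3, 6, 434/3]
after L3 α=1/2: [409/3, 36, 307/3]
after L4 α=1/2: [458/3, 130, 793/6]
after L5 α=1: [232, 161, 6]
after L6 α=1/7: [1640/7, 988/7, 127/7]
after L7 α=2/3: [3040/21, 2794/21, 2759/21]
→ [145, 133, 131]

(1,0) stack=L1,L3,L4,L5,L6,L7; from [0,0,0]:
L1 α=1/2: [43, 201/2, 109/2]
L3 α=1: [17, 184, 72]
L4 α=3/4: [533/4, 467/2, 249/2]
L5 α=1/2: [1001/8, 809/4, 357/4]
L6 α=3/7: [2333/14, 1046/7, 78]
L7 α=7/8: [9683/112, 817/28, 1065/8]
= [86, 29, 133]

at x=1,y=0 over L1,L3,L4,L8:
L1 α=1/2: [43, 201/2, 109/2]
L3 α=1: [17, 184, 72]
L4 α=3/4: [533/4, 467/2, 249/2]
L8 α=1/7: [1899/14, 1542/7, 767/7]
= [136, 220, 110]


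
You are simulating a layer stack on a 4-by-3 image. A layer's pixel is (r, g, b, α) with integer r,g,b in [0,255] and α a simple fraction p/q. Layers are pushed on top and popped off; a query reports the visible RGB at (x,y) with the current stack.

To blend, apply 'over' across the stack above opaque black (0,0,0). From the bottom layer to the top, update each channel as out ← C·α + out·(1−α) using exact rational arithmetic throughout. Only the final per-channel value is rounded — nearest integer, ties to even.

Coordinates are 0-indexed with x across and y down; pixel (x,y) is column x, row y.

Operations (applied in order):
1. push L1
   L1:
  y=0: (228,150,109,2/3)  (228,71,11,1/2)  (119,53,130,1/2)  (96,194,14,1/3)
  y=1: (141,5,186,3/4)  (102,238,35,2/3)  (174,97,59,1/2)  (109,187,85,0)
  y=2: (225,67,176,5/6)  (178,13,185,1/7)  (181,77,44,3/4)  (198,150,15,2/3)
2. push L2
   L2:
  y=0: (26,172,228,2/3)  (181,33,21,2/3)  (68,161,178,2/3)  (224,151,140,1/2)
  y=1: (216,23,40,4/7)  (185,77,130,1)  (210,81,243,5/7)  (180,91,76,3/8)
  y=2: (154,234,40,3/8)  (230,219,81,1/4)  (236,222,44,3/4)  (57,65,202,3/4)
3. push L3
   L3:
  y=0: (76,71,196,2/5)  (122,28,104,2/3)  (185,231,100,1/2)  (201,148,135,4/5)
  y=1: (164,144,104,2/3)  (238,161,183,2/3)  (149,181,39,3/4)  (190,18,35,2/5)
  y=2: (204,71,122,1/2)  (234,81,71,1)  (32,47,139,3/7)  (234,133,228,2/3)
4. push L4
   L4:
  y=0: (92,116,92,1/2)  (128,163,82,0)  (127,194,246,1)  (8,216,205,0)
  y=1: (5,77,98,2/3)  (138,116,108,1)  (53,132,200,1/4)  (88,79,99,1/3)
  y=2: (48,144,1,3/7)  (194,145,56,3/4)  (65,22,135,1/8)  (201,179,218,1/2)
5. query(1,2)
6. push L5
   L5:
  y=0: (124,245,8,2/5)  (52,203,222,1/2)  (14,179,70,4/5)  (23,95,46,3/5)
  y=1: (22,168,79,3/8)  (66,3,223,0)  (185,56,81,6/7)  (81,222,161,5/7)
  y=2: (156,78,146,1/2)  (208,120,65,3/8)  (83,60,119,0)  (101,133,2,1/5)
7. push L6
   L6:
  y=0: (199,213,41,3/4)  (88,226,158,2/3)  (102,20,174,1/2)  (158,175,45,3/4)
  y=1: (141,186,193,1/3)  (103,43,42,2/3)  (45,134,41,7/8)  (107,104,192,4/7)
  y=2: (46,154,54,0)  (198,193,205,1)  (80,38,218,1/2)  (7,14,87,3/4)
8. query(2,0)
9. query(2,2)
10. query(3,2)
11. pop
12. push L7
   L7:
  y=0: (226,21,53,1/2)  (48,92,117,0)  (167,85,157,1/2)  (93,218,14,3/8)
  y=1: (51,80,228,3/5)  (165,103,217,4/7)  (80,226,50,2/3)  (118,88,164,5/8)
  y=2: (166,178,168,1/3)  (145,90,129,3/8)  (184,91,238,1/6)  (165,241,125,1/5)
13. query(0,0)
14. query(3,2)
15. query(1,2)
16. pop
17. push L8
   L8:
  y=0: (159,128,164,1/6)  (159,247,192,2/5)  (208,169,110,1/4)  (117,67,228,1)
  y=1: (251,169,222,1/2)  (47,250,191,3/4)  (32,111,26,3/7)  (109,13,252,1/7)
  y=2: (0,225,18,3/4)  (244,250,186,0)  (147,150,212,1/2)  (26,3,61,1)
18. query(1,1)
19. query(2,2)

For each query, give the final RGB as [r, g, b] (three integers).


query (1,2) [L1,L2,L3,L4] — begin 0,0,0
L1 α=1/7: [178/7, 13/7, 185/7]
L2 α=1/4: [536/7, 393/7, 561/14]
L3 α=1: [234, 81, 71]
L4 α=3/4: [204, 129, 239/4]
= [204, 129, 60]

query (2,0) [L1,L2,L3,L4,L5,L6] — begin 0,0,0
L1 α=1/2: [119/2, 53/2, 65]
L2 α=2/3: [391/6, 697/6, 421/3]
L3 α=1/2: [1501/12, 2083/12, 721/6]
L4 α=1: [127, 194, 246]
L5 α=4/5: [183/5, 182, 526/5]
L6 α=1/2: [693/10, 101, 698/5]
→ [69, 101, 140]

query (2,2) [L1,L2,L3,L4,L5,L6] — begin 0,0,0
+L1 (α=3/4) → [543/4, 231/4, 33]
+L2 (α=3/4) → [3375/16, 2895/16, 165/4]
+L3 (α=3/7) → [537/4, 3459/28, 582/7]
+L4 (α=1/8) → [4019/32, 3547/32, 717/8]
+L5 (α=0) → [4019/32, 3547/32, 717/8]
+L6 (α=1/2) → [6579/64, 4763/64, 2461/16]
rounded: [103, 74, 154]

query (3,2) [L1,L2,L3,L4,L5,L6] — begin 0,0,0
L1 α=2/3: [132, 100, 10]
L2 α=3/4: [303/4, 295/4, 154]
L3 α=2/3: [725/4, 453/4, 610/3]
L4 α=1/2: [1529/8, 1169/8, 632/3]
L5 α=1/5: [1731/10, 287/2, 2534/15]
L6 α=3/4: [1941/40, 371/8, 6449/60]
→ [49, 46, 107]

query (0,0) [L1,L2,L3,L4,L5,L7] — begin 0,0,0
L1 α=2/3: [152, 100, 218/3]
L2 α=2/3: [68, 148, 1586/9]
L3 α=2/5: [356/5, 586/5, 2762/15]
L4 α=1/2: [408/5, 583/5, 2071/15]
L5 α=2/5: [2464/25, 4199/25, 2151/25]
L7 α=1/2: [4057/25, 2362/25, 1738/25]
rounded: [162, 94, 70]

at x=3,y=2 over L1,L2,L3,L4,L5,L7:
L1 α=2/3: [132, 100, 10]
L2 α=3/4: [303/4, 295/4, 154]
L3 α=2/3: [725/4, 453/4, 610/3]
L4 α=1/2: [1529/8, 1169/8, 632/3]
L5 α=1/5: [1731/10, 287/2, 2534/15]
L7 α=1/5: [4287/25, 163, 12011/75]
rounded: [171, 163, 160]

at x=1,y=2 over L1,L2,L3,L4,L5,L7:
+L1 (α=1/7) → [178/7, 13/7, 185/7]
+L2 (α=1/4) → [536/7, 393/7, 561/14]
+L3 (α=1) → [234, 81, 71]
+L4 (α=3/4) → [204, 129, 239/4]
+L5 (α=3/8) → [411/2, 1005/8, 1975/32]
+L7 (α=3/8) → [2925/16, 7185/64, 22259/256]
→ [183, 112, 87]

at x=1,y=1 over L1,L2,L3,L4,L5,L8:
+L1 (α=2/3) → [68, 476/3, 70/3]
+L2 (α=1) → [185, 77, 130]
+L3 (α=2/3) → [661/3, 133, 496/3]
+L4 (α=1) → [138, 116, 108]
+L5 (α=0) → [138, 116, 108]
+L8 (α=3/4) → [279/4, 433/2, 681/4]
→ [70, 216, 170]

(2,2) stack=L1,L2,L3,L4,L5,L8; from [0,0,0]:
L1 α=3/4: [543/4, 231/4, 33]
L2 α=3/4: [3375/16, 2895/16, 165/4]
L3 α=3/7: [537/4, 3459/28, 582/7]
L4 α=1/8: [4019/32, 3547/32, 717/8]
L5 α=0: [4019/32, 3547/32, 717/8]
L8 α=1/2: [8723/64, 8347/64, 2413/16]
→ [136, 130, 151]


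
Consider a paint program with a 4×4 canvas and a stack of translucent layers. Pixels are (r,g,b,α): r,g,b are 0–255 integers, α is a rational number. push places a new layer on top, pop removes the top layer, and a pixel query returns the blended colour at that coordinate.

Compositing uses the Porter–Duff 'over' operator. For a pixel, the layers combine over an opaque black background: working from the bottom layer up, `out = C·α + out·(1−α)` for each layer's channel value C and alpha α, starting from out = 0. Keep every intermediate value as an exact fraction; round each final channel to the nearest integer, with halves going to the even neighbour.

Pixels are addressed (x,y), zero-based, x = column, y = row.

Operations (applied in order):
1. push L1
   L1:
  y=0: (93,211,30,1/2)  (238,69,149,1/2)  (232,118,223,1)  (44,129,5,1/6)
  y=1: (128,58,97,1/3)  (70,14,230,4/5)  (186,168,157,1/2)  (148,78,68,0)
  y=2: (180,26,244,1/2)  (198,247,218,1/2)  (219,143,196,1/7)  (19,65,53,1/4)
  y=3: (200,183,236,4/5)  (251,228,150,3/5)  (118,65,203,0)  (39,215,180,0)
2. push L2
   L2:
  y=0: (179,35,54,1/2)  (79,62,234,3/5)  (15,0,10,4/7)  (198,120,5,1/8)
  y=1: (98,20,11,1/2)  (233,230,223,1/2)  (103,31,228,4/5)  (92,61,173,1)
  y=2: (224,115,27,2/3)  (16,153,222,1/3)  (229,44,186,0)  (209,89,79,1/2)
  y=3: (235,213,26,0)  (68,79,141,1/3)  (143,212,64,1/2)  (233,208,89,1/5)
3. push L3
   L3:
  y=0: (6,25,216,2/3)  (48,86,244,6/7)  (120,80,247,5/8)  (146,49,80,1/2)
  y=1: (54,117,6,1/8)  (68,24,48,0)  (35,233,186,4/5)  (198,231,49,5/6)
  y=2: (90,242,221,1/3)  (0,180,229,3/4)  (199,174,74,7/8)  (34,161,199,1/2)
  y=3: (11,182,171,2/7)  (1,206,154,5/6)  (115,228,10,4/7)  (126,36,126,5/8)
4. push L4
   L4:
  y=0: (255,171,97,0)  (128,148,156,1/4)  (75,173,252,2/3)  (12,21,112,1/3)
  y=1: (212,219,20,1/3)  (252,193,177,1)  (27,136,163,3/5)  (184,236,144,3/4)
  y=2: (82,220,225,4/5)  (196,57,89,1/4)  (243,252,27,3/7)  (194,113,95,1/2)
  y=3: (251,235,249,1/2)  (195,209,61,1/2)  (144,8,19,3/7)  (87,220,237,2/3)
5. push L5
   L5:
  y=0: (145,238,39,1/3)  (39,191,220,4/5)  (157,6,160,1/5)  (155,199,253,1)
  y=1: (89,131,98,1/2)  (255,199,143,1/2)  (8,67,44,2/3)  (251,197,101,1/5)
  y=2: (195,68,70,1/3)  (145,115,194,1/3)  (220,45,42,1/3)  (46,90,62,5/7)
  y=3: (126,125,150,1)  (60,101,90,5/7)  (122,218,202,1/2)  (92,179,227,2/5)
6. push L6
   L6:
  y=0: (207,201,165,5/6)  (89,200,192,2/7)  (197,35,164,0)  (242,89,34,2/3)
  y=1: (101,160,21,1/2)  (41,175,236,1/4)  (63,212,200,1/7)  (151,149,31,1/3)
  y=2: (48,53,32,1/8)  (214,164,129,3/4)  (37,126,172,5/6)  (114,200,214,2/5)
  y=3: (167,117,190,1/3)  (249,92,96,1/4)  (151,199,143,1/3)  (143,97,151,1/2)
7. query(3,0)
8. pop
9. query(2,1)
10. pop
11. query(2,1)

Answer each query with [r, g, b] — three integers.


query (3,0) [L1,L2,L3,L4,L5,L6] — begin 0,0,0
after L1 α=1/6: [22/3, 43/2, 5/6]
after L2 α=1/8: [187/6, 541/16, 65/48]
after L3 α=1/2: [1063/12, 1325/32, 3905/96]
after L4 α=1/3: [1135/18, 1661/48, 9281/144]
after L5 α=1: [155, 199, 253]
after L6 α=2/3: [213, 377/3, 107]
→ [213, 126, 107]

at x=2,y=1 over L1,L2,L3,L4,L5:
+L1 (α=1/2) → [93, 84, 157/2]
+L2 (α=4/5) → [101, 208/5, 1981/10]
+L3 (α=4/5) → [241/5, 4868/25, 9421/50]
+L4 (α=3/5) → [887/25, 19936/125, 21646/125]
+L5 (α=2/3) → [429/25, 36686/375, 10882/125]
= [17, 98, 87]

at x=2,y=1 over L1,L2,L3,L4:
after L1 α=1/2: [93, 84, 157/2]
after L2 α=4/5: [101, 208/5, 1981/10]
after L3 α=4/5: [241/5, 4868/25, 9421/50]
after L4 α=3/5: [887/25, 19936/125, 21646/125]
= [35, 159, 173]


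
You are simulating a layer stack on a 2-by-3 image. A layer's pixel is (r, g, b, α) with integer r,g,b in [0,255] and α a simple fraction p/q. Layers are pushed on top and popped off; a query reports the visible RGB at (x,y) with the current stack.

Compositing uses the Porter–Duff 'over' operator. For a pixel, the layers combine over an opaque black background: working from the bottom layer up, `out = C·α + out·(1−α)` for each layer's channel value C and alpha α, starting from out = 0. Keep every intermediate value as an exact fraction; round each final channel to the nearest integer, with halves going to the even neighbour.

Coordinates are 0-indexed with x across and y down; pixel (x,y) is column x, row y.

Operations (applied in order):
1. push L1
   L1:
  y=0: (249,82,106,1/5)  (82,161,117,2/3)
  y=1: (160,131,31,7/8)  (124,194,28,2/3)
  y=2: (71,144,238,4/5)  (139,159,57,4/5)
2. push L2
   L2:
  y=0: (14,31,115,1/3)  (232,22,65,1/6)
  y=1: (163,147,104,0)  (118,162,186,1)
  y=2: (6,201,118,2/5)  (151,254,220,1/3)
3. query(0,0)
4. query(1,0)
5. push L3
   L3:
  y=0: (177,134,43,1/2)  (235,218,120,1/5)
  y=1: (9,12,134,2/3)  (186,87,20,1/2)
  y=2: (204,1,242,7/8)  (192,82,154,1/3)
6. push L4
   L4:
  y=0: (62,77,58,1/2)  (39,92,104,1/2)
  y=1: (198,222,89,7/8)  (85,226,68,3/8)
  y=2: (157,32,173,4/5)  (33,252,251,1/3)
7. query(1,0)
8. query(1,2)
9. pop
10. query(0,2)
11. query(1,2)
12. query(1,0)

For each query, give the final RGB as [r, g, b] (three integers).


(0,0) stack=L1,L2; from [0,0,0]:
L1 α=1/5: [249/5, 82/5, 106/5]
L2 α=1/3: [568/15, 319/15, 787/15]
= [38, 21, 52]

(1,0) stack=L1,L2; from [0,0,0]:
L1 α=2/3: [164/3, 322/3, 78]
L2 α=1/6: [758/9, 838/9, 455/6]
rounded: [84, 93, 76]

query (1,0) [L1,L2,L3,L4] — begin 0,0,0
after L1 α=2/3: [164/3, 322/3, 78]
after L2 α=1/6: [758/9, 838/9, 455/6]
after L3 α=1/5: [5147/45, 5314/45, 254/3]
after L4 α=1/2: [3451/45, 4727/45, 283/3]
rounded: [77, 105, 94]

(1,2) stack=L1,L2,L3,L4; from [0,0,0]:
L1 α=4/5: [556/5, 636/5, 228/5]
L2 α=1/3: [1867/15, 2542/15, 1556/15]
L3 α=1/3: [6614/45, 6314/45, 5422/45]
L4 α=1/3: [14713/135, 23968/135, 22139/135]
= [109, 178, 164]

query (0,2) [L1,L2,L3] — begin 0,0,0
after L1 α=4/5: [284/5, 576/5, 952/5]
after L2 α=2/5: [912/25, 3738/25, 4036/25]
after L3 α=7/8: [9153/50, 3913/200, 23193/100]
= [183, 20, 232]

at x=1,y=2 over L1,L2,L3:
+L1 (α=4/5) → [556/5, 636/5, 228/5]
+L2 (α=1/3) → [1867/15, 2542/15, 1556/15]
+L3 (α=1/3) → [6614/45, 6314/45, 5422/45]
= [147, 140, 120]

at x=1,y=0 over L1,L2,L3:
after L1 α=2/3: [164/3, 322/3, 78]
after L2 α=1/6: [758/9, 838/9, 455/6]
after L3 α=1/5: [5147/45, 5314/45, 254/3]
= [114, 118, 85]


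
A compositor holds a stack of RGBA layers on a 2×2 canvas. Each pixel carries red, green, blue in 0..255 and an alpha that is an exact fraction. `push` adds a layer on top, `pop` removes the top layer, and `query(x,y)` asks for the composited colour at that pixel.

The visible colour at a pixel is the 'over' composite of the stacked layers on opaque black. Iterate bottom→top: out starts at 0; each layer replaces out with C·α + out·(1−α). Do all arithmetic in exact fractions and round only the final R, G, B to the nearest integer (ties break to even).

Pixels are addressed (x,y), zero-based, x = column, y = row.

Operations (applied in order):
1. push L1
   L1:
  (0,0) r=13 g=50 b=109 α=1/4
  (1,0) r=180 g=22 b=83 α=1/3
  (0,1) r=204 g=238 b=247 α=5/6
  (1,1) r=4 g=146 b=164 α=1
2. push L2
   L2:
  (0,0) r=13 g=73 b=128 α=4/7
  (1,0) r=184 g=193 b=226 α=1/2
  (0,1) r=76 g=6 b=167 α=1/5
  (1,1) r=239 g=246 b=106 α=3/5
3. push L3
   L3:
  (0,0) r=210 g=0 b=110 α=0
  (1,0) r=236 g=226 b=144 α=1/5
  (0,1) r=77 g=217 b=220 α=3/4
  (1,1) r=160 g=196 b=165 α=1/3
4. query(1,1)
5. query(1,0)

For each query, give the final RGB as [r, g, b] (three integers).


at x=1,y=1 over L1,L2,L3:
+L1 (α=1) → [4, 146, 164]
+L2 (α=3/5) → [145, 206, 646/5]
+L3 (α=1/3) → [150, 608/3, 2117/15]
rounded: [150, 203, 141]

(1,0) stack=L1,L2,L3; from [0,0,0]:
+L1 (α=1/3) → [60, 22/3, 83/3]
+L2 (α=1/2) → [122, 601/6, 761/6]
+L3 (α=1/5) → [724/5, 376/3, 1954/15]
rounded: [145, 125, 130]


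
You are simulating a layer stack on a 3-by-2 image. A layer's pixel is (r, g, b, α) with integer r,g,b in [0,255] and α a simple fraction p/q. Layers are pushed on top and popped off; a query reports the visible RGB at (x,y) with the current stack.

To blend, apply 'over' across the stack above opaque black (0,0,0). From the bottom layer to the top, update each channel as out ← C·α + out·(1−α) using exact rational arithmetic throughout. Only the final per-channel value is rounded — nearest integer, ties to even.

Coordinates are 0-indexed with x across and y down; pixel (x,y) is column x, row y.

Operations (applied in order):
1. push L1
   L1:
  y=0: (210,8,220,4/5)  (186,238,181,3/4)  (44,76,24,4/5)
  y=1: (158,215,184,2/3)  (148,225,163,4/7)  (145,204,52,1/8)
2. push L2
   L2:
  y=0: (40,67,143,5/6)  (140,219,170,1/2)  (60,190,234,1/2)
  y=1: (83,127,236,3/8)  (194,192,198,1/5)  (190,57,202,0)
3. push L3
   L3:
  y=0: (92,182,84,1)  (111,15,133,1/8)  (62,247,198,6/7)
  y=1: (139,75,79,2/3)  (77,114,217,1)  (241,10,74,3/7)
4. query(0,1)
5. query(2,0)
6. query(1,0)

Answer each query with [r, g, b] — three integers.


query (0,1) [L1,L2,L3] — begin 0,0,0
after L1 α=2/3: [316/3, 430/3, 368/3]
after L2 α=3/8: [2327/24, 3293/24, 991/6]
after L3 α=2/3: [8999/72, 6893/72, 1939/18]
= [125, 96, 108]

query (2,0) [L1,L2,L3] — begin 0,0,0
L1 α=4/5: [176/5, 304/5, 96/5]
L2 α=1/2: [238/5, 627/5, 633/5]
L3 α=6/7: [2098/35, 8037/35, 939/5]
rounded: [60, 230, 188]

query (1,0) [L1,L2,L3] — begin 0,0,0
after L1 α=3/4: [279/2, 357/2, 543/4]
after L2 α=1/2: [559/4, 795/4, 1223/8]
after L3 α=1/8: [4357/32, 5625/32, 9625/64]
rounded: [136, 176, 150]


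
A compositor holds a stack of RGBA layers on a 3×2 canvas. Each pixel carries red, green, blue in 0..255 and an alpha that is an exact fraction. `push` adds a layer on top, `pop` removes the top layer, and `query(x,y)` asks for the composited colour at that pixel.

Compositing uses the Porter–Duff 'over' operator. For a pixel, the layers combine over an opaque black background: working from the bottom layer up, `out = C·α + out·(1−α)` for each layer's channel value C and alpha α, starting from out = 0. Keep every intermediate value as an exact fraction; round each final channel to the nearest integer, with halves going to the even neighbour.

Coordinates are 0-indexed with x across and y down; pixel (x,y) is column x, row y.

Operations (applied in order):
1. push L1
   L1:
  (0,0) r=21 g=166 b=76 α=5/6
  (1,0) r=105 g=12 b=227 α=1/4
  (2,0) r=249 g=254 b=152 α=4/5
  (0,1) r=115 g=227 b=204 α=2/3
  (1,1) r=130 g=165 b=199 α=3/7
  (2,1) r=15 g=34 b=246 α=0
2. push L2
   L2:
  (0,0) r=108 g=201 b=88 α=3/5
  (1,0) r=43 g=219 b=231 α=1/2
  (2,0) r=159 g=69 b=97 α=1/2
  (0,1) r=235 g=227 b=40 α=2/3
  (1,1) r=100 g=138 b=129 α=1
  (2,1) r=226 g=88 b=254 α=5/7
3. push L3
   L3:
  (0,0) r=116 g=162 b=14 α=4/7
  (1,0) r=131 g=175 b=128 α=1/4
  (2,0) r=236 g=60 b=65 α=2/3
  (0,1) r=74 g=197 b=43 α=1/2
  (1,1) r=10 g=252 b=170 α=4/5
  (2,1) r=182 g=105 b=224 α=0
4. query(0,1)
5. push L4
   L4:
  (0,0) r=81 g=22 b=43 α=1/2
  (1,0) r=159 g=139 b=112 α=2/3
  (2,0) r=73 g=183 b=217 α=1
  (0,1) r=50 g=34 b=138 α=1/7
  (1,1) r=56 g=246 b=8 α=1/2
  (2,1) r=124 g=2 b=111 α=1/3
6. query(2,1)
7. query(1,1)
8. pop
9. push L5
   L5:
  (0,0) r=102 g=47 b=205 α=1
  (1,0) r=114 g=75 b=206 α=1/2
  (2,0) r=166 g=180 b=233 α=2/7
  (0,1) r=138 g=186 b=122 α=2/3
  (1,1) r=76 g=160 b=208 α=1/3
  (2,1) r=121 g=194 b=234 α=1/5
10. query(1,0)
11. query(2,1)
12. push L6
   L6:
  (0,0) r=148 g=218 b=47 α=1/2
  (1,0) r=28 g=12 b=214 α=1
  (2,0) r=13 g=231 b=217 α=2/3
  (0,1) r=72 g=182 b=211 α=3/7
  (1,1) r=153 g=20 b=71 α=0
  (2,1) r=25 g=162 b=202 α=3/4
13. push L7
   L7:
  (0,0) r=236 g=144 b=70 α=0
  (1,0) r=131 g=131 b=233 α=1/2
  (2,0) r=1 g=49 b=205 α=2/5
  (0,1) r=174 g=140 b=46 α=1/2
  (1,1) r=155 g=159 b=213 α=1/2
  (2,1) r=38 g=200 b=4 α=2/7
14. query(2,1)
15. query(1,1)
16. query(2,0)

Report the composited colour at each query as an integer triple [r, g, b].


(0,1) stack=L1,L2,L3; from [0,0,0]:
after L1 α=2/3: [230/3, 454/3, 136]
after L2 α=2/3: [1640/9, 1816/9, 72]
after L3 α=1/2: [1153/9, 3589/18, 115/2]
= [128, 199, 58]

at x=2,y=1 over L1,L2,L3,L4:
L1 α=0: [0, 0, 0]
L2 α=5/7: [1130/7, 440/7, 1270/7]
L3 α=0: [1130/7, 440/7, 1270/7]
L4 α=1/3: [3128/21, 298/7, 3317/21]
rounded: [149, 43, 158]

(1,1) stack=L1,L2,L3,L4; from [0,0,0]:
after L1 α=3/7: [390/7, 495/7, 597/7]
after L2 α=1: [100, 138, 129]
after L3 α=4/5: [28, 1146/5, 809/5]
after L4 α=1/2: [42, 1188/5, 849/10]
= [42, 238, 85]

(1,0) stack=L1,L2,L3,L5; from [0,0,0]:
after L1 α=1/4: [105/4, 3, 227/4]
after L2 α=1/2: [277/8, 111, 1151/8]
after L3 α=1/4: [1879/32, 127, 4477/32]
after L5 α=1/2: [5527/64, 101, 11069/64]
→ [86, 101, 173]

(2,1) stack=L1,L2,L3,L5; from [0,0,0]:
after L1 α=0: [0, 0, 0]
after L2 α=5/7: [1130/7, 440/7, 1270/7]
after L3 α=0: [1130/7, 440/7, 1270/7]
after L5 α=1/5: [5367/35, 3118/35, 6718/35]
rounded: [153, 89, 192]

at x=2,y=1 over L1,L2,L3,L5,L6,L7:
after L1 α=0: [0, 0, 0]
after L2 α=5/7: [1130/7, 440/7, 1270/7]
after L3 α=0: [1130/7, 440/7, 1270/7]
after L5 α=1/5: [5367/35, 3118/35, 6718/35]
after L6 α=3/4: [1998/35, 5032/35, 6982/35]
after L7 α=2/7: [2530/49, 7832/49, 7038/49]
→ [52, 160, 144]

(1,1) stack=L1,L2,L3,L5,L6,L7; from [0,0,0]:
after L1 α=3/7: [390/7, 495/7, 597/7]
after L2 α=1: [100, 138, 129]
after L3 α=4/5: [28, 1146/5, 809/5]
after L5 α=1/3: [44, 3092/15, 886/5]
after L6 α=0: [44, 3092/15, 886/5]
after L7 α=1/2: [199/2, 5477/30, 1951/10]
→ [100, 183, 195]

query (2,0) [L1,L2,L3,L5,L6,L7] — begin 0,0,0
+L1 (α=4/5) → [996/5, 1016/5, 608/5]
+L2 (α=1/2) → [1791/10, 1361/10, 1093/10]
+L3 (α=2/3) → [6511/30, 2561/30, 2393/30]
+L5 (α=2/7) → [8503/42, 4721/42, 5189/42]
+L6 (α=2/3) → [9595/126, 24125/126, 23417/126]
+L7 (α=2/5) → [9679/210, 28241/210, 40637/210]
= [46, 134, 194]


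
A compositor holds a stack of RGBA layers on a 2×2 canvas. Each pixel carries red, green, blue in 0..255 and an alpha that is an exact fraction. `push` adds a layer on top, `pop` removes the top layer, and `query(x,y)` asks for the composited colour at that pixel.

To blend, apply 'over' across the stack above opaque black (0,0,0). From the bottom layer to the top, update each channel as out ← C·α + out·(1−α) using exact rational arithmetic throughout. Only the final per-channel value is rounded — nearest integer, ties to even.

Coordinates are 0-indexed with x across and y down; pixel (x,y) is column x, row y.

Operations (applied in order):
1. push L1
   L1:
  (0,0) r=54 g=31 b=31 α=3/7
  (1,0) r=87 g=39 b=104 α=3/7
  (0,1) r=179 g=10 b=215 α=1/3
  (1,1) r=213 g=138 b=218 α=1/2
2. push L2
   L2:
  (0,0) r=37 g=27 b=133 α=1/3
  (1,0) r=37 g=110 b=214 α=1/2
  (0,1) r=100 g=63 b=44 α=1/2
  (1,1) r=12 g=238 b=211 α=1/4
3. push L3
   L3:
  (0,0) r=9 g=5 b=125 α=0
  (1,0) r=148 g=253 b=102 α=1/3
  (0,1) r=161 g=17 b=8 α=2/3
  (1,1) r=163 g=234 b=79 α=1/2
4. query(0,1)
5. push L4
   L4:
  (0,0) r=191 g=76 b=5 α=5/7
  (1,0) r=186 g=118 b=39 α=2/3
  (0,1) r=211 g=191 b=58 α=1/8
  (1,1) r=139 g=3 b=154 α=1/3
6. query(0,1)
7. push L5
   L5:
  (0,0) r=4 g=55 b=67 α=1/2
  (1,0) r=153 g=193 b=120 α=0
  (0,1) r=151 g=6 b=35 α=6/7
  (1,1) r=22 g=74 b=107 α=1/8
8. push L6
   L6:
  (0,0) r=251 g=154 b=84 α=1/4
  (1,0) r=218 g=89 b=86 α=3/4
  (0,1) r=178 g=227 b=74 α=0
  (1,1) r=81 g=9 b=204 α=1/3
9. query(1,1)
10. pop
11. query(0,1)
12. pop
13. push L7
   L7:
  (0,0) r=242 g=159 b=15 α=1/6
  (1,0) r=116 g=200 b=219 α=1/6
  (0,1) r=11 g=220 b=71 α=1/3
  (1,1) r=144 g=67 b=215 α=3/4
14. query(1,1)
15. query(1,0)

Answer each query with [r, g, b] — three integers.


at x=0,y=1 over L1,L2,L3:
L1 α=1/3: [179/3, 10/3, 215/3]
L2 α=1/2: [479/6, 199/6, 347/6]
L3 α=2/3: [2411/18, 403/18, 443/18]
= [134, 22, 25]

(0,1) stack=L1,L2,L3,L4; from [0,0,0]:
L1 α=1/3: [179/3, 10/3, 215/3]
L2 α=1/2: [479/6, 199/6, 347/6]
L3 α=2/3: [2411/18, 403/18, 443/18]
L4 α=1/8: [20675/144, 6259/144, 4145/144]
→ [144, 43, 29]

query (1,1) [L1,L2,L3,L4,L5,L6] — begin 0,0,0
after L1 α=1/2: [213/2, 69, 109]
after L2 α=1/4: [663/8, 445/4, 269/2]
after L3 α=1/2: [1967/16, 1381/8, 427/4]
after L4 α=1/3: [3079/24, 1393/12, 245/2]
after L5 α=1/8: [22081/192, 10639/96, 1929/16]
after L6 α=1/3: [29857/288, 11071/144, 1187/8]
→ [104, 77, 148]

(0,1) stack=L1,L2,L3,L4,L5; from [0,0,0]:
+L1 (α=1/3) → [179/3, 10/3, 215/3]
+L2 (α=1/2) → [479/6, 199/6, 347/6]
+L3 (α=2/3) → [2411/18, 403/18, 443/18]
+L4 (α=1/8) → [20675/144, 6259/144, 4145/144]
+L5 (α=6/7) → [151139/1008, 11443/1008, 34385/1008]
= [150, 11, 34]

at x=1,y=1 over L1,L2,L3,L4,L7:
L1 α=1/2: [213/2, 69, 109]
L2 α=1/4: [663/8, 445/4, 269/2]
L3 α=1/2: [1967/16, 1381/8, 427/4]
L4 α=1/3: [3079/24, 1393/12, 245/2]
L7 α=3/4: [13447/96, 3805/48, 1535/8]
→ [140, 79, 192]

query (1,0) [L1,L2,L3,L4,L7] — begin 0,0,0
+L1 (α=3/7) → [261/7, 117/7, 312/7]
+L2 (α=1/2) → [260/7, 887/14, 905/7]
+L3 (α=1/3) → [1556/21, 886/7, 2524/21]
+L4 (α=2/3) → [9368/63, 846/7, 4162/63]
+L7 (α=1/6) → [27074/189, 2815/21, 34607/378]
rounded: [143, 134, 92]


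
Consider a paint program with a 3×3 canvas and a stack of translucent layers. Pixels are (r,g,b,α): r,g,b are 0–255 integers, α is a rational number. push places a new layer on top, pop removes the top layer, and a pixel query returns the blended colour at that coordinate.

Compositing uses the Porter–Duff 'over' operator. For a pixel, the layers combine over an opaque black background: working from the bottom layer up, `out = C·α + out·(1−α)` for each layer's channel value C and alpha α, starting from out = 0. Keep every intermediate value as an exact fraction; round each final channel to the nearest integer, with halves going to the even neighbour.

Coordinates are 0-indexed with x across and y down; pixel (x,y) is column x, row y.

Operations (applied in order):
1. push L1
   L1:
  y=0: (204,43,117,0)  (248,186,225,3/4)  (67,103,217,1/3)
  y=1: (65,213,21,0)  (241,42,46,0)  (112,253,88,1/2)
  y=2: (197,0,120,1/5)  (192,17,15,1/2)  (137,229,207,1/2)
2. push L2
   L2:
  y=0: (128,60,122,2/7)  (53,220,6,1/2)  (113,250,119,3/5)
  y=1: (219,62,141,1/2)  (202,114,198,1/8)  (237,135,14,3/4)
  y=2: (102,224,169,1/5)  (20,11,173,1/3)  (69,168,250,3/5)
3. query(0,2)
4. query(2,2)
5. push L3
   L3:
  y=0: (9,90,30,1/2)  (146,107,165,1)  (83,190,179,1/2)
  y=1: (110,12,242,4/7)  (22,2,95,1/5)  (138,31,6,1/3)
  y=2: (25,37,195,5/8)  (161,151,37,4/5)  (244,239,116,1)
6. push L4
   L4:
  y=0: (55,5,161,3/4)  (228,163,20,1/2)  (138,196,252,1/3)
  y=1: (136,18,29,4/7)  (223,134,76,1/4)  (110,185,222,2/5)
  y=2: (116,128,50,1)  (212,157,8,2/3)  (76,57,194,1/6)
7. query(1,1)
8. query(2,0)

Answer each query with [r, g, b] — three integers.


at x=0,y=2 over L1,L2:
L1 α=1/5: [197/5, 0, 24]
L2 α=1/5: [1298/25, 224/5, 53]
= [52, 45, 53]

at x=2,y=2 over L1,L2:
after L1 α=1/2: [137/2, 229/2, 207/2]
after L2 α=3/5: [344/5, 733/5, 957/5]
→ [69, 147, 191]

query (1,1) [L1,L2,L3,L4] — begin 0,0,0
after L1 α=0: [0, 0, 0]
after L2 α=1/8: [101/4, 57/4, 99/4]
after L3 α=1/5: [123/5, 59/5, 194/5]
after L4 α=1/4: [371/5, 847/20, 481/10]
rounded: [74, 42, 48]

at x=2,y=0 over L1,L2,L3,L4:
+L1 (α=1/3) → [67/3, 103/3, 217/3]
+L2 (α=3/5) → [1151/15, 2456/15, 301/3]
+L3 (α=1/2) → [1198/15, 2653/15, 419/3]
+L4 (α=1/3) → [4466/45, 8246/45, 1594/9]
rounded: [99, 183, 177]


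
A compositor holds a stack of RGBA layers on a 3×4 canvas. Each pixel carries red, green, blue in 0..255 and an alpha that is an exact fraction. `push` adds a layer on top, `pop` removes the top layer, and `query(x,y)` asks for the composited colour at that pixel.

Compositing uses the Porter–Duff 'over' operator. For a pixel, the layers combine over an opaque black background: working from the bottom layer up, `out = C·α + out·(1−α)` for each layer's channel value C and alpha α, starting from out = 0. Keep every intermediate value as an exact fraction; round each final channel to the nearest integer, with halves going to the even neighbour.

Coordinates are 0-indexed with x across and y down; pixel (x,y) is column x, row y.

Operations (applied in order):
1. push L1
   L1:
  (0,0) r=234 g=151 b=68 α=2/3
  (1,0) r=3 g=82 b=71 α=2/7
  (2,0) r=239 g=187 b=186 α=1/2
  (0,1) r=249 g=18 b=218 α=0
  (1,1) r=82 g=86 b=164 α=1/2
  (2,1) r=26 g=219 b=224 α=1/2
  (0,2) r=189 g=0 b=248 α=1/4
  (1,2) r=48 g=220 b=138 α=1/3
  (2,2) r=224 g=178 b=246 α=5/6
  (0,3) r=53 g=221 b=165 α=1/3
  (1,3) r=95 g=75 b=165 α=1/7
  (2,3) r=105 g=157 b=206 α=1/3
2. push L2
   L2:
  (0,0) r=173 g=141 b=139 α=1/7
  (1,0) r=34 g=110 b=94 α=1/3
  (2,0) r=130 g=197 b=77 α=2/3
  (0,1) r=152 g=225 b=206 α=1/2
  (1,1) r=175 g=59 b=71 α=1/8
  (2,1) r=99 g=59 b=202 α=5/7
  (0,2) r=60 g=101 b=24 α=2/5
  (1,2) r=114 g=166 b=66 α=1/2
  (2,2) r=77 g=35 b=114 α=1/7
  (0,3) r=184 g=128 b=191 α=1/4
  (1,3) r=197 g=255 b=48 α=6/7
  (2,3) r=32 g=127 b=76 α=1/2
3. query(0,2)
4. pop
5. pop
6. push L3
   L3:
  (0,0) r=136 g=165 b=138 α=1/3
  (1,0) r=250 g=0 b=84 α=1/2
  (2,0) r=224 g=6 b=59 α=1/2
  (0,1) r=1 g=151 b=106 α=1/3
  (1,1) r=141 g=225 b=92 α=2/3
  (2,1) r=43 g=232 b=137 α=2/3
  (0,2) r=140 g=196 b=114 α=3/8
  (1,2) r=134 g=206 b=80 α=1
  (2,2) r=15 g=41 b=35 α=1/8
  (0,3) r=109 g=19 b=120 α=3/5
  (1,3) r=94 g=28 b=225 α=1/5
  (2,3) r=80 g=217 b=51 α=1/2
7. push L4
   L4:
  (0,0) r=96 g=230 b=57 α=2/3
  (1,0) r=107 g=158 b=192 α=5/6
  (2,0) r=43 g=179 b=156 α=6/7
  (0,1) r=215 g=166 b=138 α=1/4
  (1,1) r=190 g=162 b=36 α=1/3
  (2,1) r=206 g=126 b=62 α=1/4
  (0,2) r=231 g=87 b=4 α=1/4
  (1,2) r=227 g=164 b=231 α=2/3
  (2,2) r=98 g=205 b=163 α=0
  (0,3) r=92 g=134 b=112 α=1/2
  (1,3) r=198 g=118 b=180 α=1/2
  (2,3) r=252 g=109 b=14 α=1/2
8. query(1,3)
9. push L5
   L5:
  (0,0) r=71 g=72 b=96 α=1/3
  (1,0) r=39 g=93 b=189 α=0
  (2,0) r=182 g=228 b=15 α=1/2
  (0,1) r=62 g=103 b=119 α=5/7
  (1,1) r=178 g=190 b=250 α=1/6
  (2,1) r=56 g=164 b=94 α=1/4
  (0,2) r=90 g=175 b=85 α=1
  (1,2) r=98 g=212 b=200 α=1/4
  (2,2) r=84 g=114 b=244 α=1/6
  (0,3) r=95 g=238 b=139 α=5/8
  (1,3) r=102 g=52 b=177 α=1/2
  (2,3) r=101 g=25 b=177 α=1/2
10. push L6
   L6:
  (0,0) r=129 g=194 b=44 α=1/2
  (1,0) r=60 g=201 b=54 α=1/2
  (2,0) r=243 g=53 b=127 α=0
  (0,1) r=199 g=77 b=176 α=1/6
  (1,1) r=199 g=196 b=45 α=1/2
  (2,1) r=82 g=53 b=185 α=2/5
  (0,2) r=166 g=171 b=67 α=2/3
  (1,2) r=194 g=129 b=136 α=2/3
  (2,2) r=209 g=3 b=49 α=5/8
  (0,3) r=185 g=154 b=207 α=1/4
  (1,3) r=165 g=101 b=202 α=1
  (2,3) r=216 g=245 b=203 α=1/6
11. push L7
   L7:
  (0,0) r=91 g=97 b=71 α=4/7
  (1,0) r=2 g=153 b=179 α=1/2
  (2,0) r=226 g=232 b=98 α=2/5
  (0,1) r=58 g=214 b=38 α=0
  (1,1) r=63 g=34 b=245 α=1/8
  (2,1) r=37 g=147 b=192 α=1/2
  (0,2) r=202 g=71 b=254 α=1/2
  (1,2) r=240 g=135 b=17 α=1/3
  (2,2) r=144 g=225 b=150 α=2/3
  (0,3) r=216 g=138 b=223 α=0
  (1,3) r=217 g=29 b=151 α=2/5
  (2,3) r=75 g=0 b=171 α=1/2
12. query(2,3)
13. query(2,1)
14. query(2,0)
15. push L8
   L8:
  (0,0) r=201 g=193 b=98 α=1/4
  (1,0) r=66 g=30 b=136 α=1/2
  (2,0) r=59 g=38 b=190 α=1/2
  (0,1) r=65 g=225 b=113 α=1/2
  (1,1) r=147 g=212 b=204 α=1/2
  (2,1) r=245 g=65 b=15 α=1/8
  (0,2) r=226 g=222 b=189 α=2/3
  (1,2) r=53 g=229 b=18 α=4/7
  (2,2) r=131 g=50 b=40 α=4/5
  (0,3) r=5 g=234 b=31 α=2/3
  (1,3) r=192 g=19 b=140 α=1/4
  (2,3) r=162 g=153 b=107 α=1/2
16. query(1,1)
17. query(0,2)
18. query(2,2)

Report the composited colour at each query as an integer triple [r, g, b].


at x=0,y=2 over L1,L2:
after L1 α=1/4: [189/4, 0, 62]
after L2 α=2/5: [1047/20, 202/5, 234/5]
= [52, 40, 47]

(1,3) stack=L3,L4; from [0,0,0]:
after L3 α=1/5: [94/5, 28/5, 45]
after L4 α=1/2: [542/5, 309/5, 225/2]
= [108, 62, 112]

at x=2,y=3 over L3,L4,L5,L6,L7:
+L3 (α=1/2) → [40, 217/2, 51/2]
+L4 (α=1/2) → [146, 435/4, 79/4]
+L5 (α=1/2) → [247/2, 535/8, 787/8]
+L6 (α=1/6) → [1667/12, 1545/16, 1853/16]
+L7 (α=1/2) → [2567/24, 1545/32, 4589/32]
= [107, 48, 143]

at x=2,y=1 over L3,L4,L5,L6,L7:
+L3 (α=2/3) → [86/3, 464/3, 274/3]
+L4 (α=1/4) → [73, 295/2, 84]
+L5 (α=1/4) → [275/4, 1213/8, 173/2]
+L6 (α=2/5) → [1481/20, 4487/40, 1259/10]
+L7 (α=1/2) → [2221/40, 10367/80, 3179/20]
→ [56, 130, 159]

at x=2,y=0 over L3,L4,L5,L6,L7:
+L3 (α=1/2) → [112, 3, 59/2]
+L4 (α=6/7) → [370/7, 1077/7, 1931/14]
+L5 (α=1/2) → [822/7, 2673/14, 2141/28]
+L6 (α=0) → [822/7, 2673/14, 2141/28]
+L7 (α=2/5) → [1126/7, 2903/14, 11911/140]
= [161, 207, 85]

at x=1,y=1 over L3,L4,L5,L6,L7,L8:
L3 α=2/3: [94, 150, 184/3]
L4 α=1/3: [126, 154, 476/9]
L5 α=1/6: [404/3, 160, 2315/27]
L6 α=1/2: [1001/6, 178, 1765/27]
L7 α=1/8: [7385/48, 160, 9485/108]
L8 α=1/2: [14441/96, 186, 31517/216]
rounded: [150, 186, 146]

at x=0,y=2 over L3,L4,L5,L6,L7,L8:
after L3 α=3/8: [105/2, 147/2, 171/4]
after L4 α=1/4: [777/8, 615/8, 529/16]
after L5 α=1: [90, 175, 85]
after L6 α=2/3: [422/3, 517/3, 73]
after L7 α=1/2: [514/3, 365/3, 327/2]
after L8 α=2/3: [1870/9, 1697/9, 361/2]
rounded: [208, 189, 180]

(2,2) stack=L3,L4,L5,L6,L7,L8; from [0,0,0]:
L3 α=1/8: [15/8, 41/8, 35/8]
L4 α=0: [15/8, 41/8, 35/8]
L5 α=1/6: [249/16, 1117/48, 709/16]
L6 α=5/8: [17467/128, 1357/128, 6047/128]
L7 α=2/3: [54331/384, 58957/384, 44447/384]
L8 α=4/5: [255547/1920, 135757/1920, 105887/1920]
= [133, 71, 55]
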